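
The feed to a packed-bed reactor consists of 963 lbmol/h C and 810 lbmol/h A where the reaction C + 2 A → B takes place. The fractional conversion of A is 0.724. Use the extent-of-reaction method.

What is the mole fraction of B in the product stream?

A reacted = 0.724 × 810 = 586.4 lbmol/h; ν_A = −2, so ξ = 586.4/2 = 293.2 lbmol/h.
Outlet amounts (n = n₀ + ν ξ):
  C: 963 − 1(293.2) = 669.8
  A: 810 − 2(293.2) = 223.6
  B: 0 + 1(293.2) = 293.2
Total out = 1187 lbmol/h; y_B = 293.2 / 1187 = 0.2471.

0.247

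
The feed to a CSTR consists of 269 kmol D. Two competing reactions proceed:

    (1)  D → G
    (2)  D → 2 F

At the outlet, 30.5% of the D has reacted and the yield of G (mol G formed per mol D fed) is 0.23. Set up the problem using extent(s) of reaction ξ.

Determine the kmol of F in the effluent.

40.3 kmol

Yield of G: 1ξ₁ / 269 = 0.23 → ξ₁ = 61.87 kmol.
Conversion of D: 1ξ₁ + 1ξ₂ = 0.305 × 269 = 82.05 → ξ₂ = 20.17 kmol.
Outlet amounts (n = n₀ + Σ ν·ξ):
  D: 269 − 1(61.87) − 1(20.17) = 187
  G: 0 + 1(61.87) = 61.87
  F: 0 + 2(20.17) = 40.35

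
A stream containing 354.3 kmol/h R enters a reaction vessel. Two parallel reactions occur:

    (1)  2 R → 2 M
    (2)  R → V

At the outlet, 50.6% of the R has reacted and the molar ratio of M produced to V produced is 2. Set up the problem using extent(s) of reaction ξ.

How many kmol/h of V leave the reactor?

59.8 kmol/h

Conversion of R: R consumed = 0.506 × 354.3 = 179.3 kmol/h = 2ξ₁ + 1ξ₂.
Selectivity: 2ξ₁ / (1ξ₂) = 2 → ξ₁ = 1 ξ₂.
Substitute: (2·1 + 1) ξ₂ = 179.3 → ξ₂ = 59.76 kmol/h, ξ₁ = 59.76 kmol/h.
Outlet amounts (n = n₀ + Σ ν·ξ):
  R: 354.3 − 2(59.76) − 1(59.76) = 175
  M: 0 + 2(59.76) = 119.5
  V: 0 + 1(59.76) = 59.76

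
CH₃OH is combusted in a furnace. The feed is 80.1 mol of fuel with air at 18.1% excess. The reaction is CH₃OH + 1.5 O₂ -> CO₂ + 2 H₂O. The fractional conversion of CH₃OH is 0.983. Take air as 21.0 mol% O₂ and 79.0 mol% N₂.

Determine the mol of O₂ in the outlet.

23.8 mol

Stoichiometric O₂ = 1.5 × 80.1 = 120.1 mol; O₂ fed = 120.1 × 1.181 = 141.9 mol.
N₂ fed = 141.9 × 79/21 = 533.8 mol.
Fuel reacted = 0.983 × 80.1 → ξ = 78.74 mol.
Outlet (n = n₀ + ν ξ):
  CH₃OH: 80.1 − 1(78.74) = 1.362
  O₂: 141.9 − 1.5(78.74) = 23.79
  N₂: 533.8 (inert)
  CO₂: 0 + 1(78.74) = 78.74
  H₂O: 0 + 2(78.74) = 157.5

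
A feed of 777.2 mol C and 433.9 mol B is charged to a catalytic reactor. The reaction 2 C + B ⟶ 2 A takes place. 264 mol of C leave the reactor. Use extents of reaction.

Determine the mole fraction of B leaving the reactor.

For C: n = n₀ − 2ξ → 264 = 777.2 − 2ξ, giving ξ = 256.6 mol.
Outlet amounts (n = n₀ + ν ξ):
  C: 777.2 − 2(256.6) = 264
  B: 433.9 − 1(256.6) = 177.3
  A: 0 + 2(256.6) = 513.2
Total out = 954.5 mol; y_B = 177.3 / 954.5 = 0.1858.

0.186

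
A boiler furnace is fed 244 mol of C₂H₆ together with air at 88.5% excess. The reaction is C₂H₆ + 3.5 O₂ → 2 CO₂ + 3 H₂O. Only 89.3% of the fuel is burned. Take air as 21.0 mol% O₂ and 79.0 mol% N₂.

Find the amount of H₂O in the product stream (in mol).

Stoichiometric O₂ = 3.5 × 244 = 854 mol; O₂ fed = 854 × 1.885 = 1610 mol.
N₂ fed = 1610 × 79/21 = 6056 mol.
Fuel reacted = 0.893 × 244 → ξ = 217.9 mol.
Outlet (n = n₀ + ν ξ):
  C₂H₆: 244 − 1(217.9) = 26.11
  O₂: 1610 − 3.5(217.9) = 847.2
  N₂: 6056 (inert)
  CO₂: 0 + 2(217.9) = 435.8
  H₂O: 0 + 3(217.9) = 653.7

654 mol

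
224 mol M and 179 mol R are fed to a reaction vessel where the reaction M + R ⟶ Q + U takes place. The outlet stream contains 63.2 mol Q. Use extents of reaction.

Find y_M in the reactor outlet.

0.399

For Q: n = n₀ + 1ξ → 63.2 = 0 + 1ξ, giving ξ = 63.2 mol.
Outlet amounts (n = n₀ + ν ξ):
  M: 224 − 1(63.2) = 160.8
  R: 179 − 1(63.2) = 115.8
  Q: 0 + 1(63.2) = 63.2
  U: 0 + 1(63.2) = 63.2
Total out = 403 mol; y_M = 160.8 / 403 = 0.399.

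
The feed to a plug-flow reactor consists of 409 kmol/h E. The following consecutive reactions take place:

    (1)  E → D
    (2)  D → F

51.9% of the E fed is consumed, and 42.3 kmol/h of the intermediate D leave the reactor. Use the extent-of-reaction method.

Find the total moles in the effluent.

Conversion of E: E consumed = 1ξ₁ = 0.519 × 409 → ξ₁ = 212.3 kmol/h.
D balance: n_D = 0 + 1ξ₁ − 1ξ₂ = 42.3 → ξ₂ = (1·212.3 − 42.3)/1 = 170 kmol/h.
Outlet amounts (n = n₀ + Σ ν·ξ):
  E: 409 − 1(212.3) = 196.7
  D: 0 + 1(212.3) − 1(170) = 42.3
  F: 0 + 1(170) = 170
Total out = 196.7 + 42.3 + 170 = 409 kmol/h.

409 kmol/h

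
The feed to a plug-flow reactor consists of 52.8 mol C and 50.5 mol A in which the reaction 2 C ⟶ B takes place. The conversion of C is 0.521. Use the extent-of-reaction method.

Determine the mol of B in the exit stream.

13.8 mol

C reacted = 0.521 × 52.8 = 27.51 mol; ν_C = −2, so ξ = 27.51/2 = 13.75 mol.
Outlet amounts (n = n₀ + ν ξ):
  C: 52.8 − 2(13.75) = 25.29
  B: 0 + 1(13.75) = 13.75
  A: 50.5 (inert)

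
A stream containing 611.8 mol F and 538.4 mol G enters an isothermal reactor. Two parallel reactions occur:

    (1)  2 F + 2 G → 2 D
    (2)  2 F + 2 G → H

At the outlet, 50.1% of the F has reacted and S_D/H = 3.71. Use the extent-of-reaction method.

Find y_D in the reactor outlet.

Conversion of F: F consumed = 0.501 × 611.8 = 306.5 mol = 2ξ₁ + 2ξ₂.
Selectivity: 2ξ₁ / (1ξ₂) = 3.71 → ξ₁ = 1.855 ξ₂.
Substitute: (2·1.855 + 2) ξ₂ = 306.5 → ξ₂ = 53.68 mol, ξ₁ = 99.58 mol.
Outlet amounts (n = n₀ + Σ ν·ξ):
  F: 611.8 − 2(99.58) − 2(53.68) = 305.3
  G: 538.4 − 2(99.58) − 2(53.68) = 231.9
  D: 0 + 2(99.58) = 199.2
  H: 0 + 1(53.68) = 53.68
Total out = 790 mol; y_D = 199.2 / 790 = 0.2521.

0.252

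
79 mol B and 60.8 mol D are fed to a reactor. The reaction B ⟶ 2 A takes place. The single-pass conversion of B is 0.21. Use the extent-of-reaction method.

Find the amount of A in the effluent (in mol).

B reacted = 0.21 × 79 = 16.59 mol; ν_B = −1, so ξ = 16.59/1 = 16.59 mol.
Outlet amounts (n = n₀ + ν ξ):
  B: 79 − 1(16.59) = 62.41
  A: 0 + 2(16.59) = 33.18
  D: 60.8 (inert)

33.2 mol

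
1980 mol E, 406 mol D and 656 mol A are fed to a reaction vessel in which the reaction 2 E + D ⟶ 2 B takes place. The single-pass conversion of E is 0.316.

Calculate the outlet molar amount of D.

E reacted = 0.316 × 1980 = 625.7 mol; ν_E = −2, so ξ = 625.7/2 = 312.8 mol.
Outlet amounts (n = n₀ + ν ξ):
  E: 1980 − 2(312.8) = 1354
  D: 406 − 1(312.8) = 93.16
  B: 0 + 2(312.8) = 625.7
  A: 656 (inert)

93.2 mol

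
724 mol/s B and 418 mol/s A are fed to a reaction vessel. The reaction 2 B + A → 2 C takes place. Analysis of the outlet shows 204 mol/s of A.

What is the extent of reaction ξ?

ξ = 214 mol/s

For A: n = n₀ − 1ξ → 204 = 418 − 1ξ, giving ξ = 214 mol/s.
Outlet amounts (n = n₀ + ν ξ):
  B: 724 − 2(214) = 296
  A: 418 − 1(214) = 204
  C: 0 + 2(214) = 428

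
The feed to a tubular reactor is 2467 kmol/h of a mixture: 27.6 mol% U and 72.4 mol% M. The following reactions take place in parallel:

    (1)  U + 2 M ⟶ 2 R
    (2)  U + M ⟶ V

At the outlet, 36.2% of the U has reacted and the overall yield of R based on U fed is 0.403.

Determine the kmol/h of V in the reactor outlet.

109 kmol/h

Yield of R: 2ξ₁ / 680.9 = 0.403 → ξ₁ = 137.2 kmol/h.
Conversion of U: 1ξ₁ + 1ξ₂ = 0.362 × 680.9 = 246.5 → ξ₂ = 109.3 kmol/h.
Outlet amounts (n = n₀ + Σ ν·ξ):
  U: 680.9 − 1(137.2) − 1(109.3) = 434.4
  M: 1786 − 2(137.2) − 1(109.3) = 1402
  R: 0 + 2(137.2) = 274.4
  V: 0 + 1(109.3) = 109.3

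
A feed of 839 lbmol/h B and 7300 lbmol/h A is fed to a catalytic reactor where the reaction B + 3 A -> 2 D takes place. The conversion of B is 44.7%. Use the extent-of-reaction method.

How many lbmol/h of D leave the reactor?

B reacted = 0.447 × 839 = 375 lbmol/h; ν_B = −1, so ξ = 375/1 = 375 lbmol/h.
Outlet amounts (n = n₀ + ν ξ):
  B: 839 − 1(375) = 464
  A: 7300 − 3(375) = 6175
  D: 0 + 2(375) = 750.1

750 lbmol/h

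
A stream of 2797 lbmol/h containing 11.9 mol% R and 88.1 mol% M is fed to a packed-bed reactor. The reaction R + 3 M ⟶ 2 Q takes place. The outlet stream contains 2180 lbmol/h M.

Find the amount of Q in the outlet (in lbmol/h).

189 lbmol/h

For M: n = n₀ − 3ξ → 2180 = 2464 − 3ξ, giving ξ = 94.72 lbmol/h.
Outlet amounts (n = n₀ + ν ξ):
  R: 332.8 − 1(94.72) = 238.1
  M: 2464 − 3(94.72) = 2180
  Q: 0 + 2(94.72) = 189.4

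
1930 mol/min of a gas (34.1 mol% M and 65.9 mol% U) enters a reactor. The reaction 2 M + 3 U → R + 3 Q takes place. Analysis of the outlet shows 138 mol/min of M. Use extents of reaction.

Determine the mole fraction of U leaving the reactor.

0.294

For M: n = n₀ − 2ξ → 138 = 658.1 − 2ξ, giving ξ = 260.1 mol/min.
Outlet amounts (n = n₀ + ν ξ):
  M: 658.1 − 2(260.1) = 138
  U: 1272 − 3(260.1) = 491.7
  R: 0 + 1(260.1) = 260.1
  Q: 0 + 3(260.1) = 780.2
Total out = 1670 mol/min; y_U = 491.7 / 1670 = 0.2944.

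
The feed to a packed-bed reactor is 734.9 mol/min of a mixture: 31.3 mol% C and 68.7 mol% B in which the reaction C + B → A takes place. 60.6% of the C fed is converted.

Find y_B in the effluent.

0.614

C reacted = 0.606 × 230 = 139.4 mol/min; ν_C = −1, so ξ = 139.4/1 = 139.4 mol/min.
Outlet amounts (n = n₀ + ν ξ):
  C: 230 − 1(139.4) = 90.63
  B: 504.9 − 1(139.4) = 365.5
  A: 0 + 1(139.4) = 139.4
Total out = 595.5 mol/min; y_B = 365.5 / 595.5 = 0.6137.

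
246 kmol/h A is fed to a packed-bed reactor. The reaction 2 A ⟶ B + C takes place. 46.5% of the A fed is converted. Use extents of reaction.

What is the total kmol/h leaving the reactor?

246 kmol/h

A reacted = 0.465 × 246 = 114.4 kmol/h; ν_A = −2, so ξ = 114.4/2 = 57.2 kmol/h.
Outlet amounts (n = n₀ + ν ξ):
  A: 246 − 2(57.2) = 131.6
  B: 0 + 1(57.2) = 57.2
  C: 0 + 1(57.2) = 57.2
Total out = 131.6 + 57.2 + 57.2 = 246 kmol/h.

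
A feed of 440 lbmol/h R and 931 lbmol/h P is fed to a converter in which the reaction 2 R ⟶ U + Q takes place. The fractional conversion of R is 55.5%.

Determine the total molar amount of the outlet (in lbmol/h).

1370 lbmol/h

R reacted = 0.555 × 440 = 244.2 lbmol/h; ν_R = −2, so ξ = 244.2/2 = 122.1 lbmol/h.
Outlet amounts (n = n₀ + ν ξ):
  R: 440 − 2(122.1) = 195.8
  U: 0 + 1(122.1) = 122.1
  Q: 0 + 1(122.1) = 122.1
  P: 931 (inert)
Total out = 195.8 + 122.1 + 122.1 + 931 = 1371 lbmol/h.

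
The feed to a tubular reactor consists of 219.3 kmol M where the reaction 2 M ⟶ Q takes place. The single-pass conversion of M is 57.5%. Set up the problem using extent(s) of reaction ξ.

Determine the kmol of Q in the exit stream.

63 kmol

M reacted = 0.575 × 219.3 = 126.1 kmol; ν_M = −2, so ξ = 126.1/2 = 63.05 kmol.
Outlet amounts (n = n₀ + ν ξ):
  M: 219.3 − 2(63.05) = 93.2
  Q: 0 + 1(63.05) = 63.05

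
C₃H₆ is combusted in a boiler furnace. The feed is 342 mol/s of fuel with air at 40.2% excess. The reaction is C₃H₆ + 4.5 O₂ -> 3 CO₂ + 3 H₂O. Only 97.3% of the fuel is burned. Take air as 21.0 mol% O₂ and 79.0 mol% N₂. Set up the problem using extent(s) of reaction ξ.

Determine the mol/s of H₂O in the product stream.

Stoichiometric O₂ = 4.5 × 342 = 1539 mol/s; O₂ fed = 1539 × 1.402 = 2158 mol/s.
N₂ fed = 2158 × 79/21 = 8117 mol/s.
Fuel reacted = 0.973 × 342 → ξ = 332.8 mol/s.
Outlet (n = n₀ + ν ξ):
  C₃H₆: 342 − 1(332.8) = 9.234
  O₂: 2158 − 4.5(332.8) = 660.2
  N₂: 8117 (inert)
  CO₂: 0 + 3(332.8) = 998.3
  H₂O: 0 + 3(332.8) = 998.3

998 mol/s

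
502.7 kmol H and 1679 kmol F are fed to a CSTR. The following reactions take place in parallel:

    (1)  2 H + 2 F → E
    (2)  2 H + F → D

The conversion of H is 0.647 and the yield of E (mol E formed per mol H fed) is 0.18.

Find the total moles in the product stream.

1770 kmol

Yield of E: 1ξ₁ / 502.7 = 0.18 → ξ₁ = 90.49 kmol.
Conversion of H: 2ξ₁ + 2ξ₂ = 0.647 × 502.7 = 325.2 → ξ₂ = 72.14 kmol.
Outlet amounts (n = n₀ + Σ ν·ξ):
  H: 502.7 − 2(90.49) − 2(72.14) = 177.5
  F: 1679 − 2(90.49) − 1(72.14) = 1426
  E: 0 + 1(90.49) = 90.49
  D: 0 + 1(72.14) = 72.14
Total out = 177.5 + 1426 + 90.49 + 72.14 = 1766 kmol.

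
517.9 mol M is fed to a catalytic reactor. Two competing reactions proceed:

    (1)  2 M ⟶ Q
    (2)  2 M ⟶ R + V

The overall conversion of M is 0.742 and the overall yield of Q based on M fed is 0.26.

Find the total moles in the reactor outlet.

383 mol

Yield of Q: 1ξ₁ / 517.9 = 0.26 → ξ₁ = 134.7 mol.
Conversion of M: 2ξ₁ + 2ξ₂ = 0.742 × 517.9 = 384.3 → ξ₂ = 57.49 mol.
Outlet amounts (n = n₀ + Σ ν·ξ):
  M: 517.9 − 2(134.7) − 2(57.49) = 133.6
  Q: 0 + 1(134.7) = 134.7
  R: 0 + 1(57.49) = 57.49
  V: 0 + 1(57.49) = 57.49
Total out = 133.6 + 134.7 + 57.49 + 57.49 = 383.2 mol.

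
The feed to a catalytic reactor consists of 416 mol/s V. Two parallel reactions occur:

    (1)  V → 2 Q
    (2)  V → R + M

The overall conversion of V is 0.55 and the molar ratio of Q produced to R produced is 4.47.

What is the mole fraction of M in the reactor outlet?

Conversion of V: V consumed = 0.55 × 416 = 228.8 mol/s = 1ξ₁ + 1ξ₂.
Selectivity: 2ξ₁ / (1ξ₂) = 4.47 → ξ₁ = 2.235 ξ₂.
Substitute: (1·2.235 + 1) ξ₂ = 228.8 → ξ₂ = 70.73 mol/s, ξ₁ = 158.1 mol/s.
Outlet amounts (n = n₀ + Σ ν·ξ):
  V: 416 − 1(158.1) − 1(70.73) = 187.2
  Q: 0 + 2(158.1) = 316.1
  R: 0 + 1(70.73) = 70.73
  M: 0 + 1(70.73) = 70.73
Total out = 644.8 mol/s; y_M = 70.73 / 644.8 = 0.1097.

0.11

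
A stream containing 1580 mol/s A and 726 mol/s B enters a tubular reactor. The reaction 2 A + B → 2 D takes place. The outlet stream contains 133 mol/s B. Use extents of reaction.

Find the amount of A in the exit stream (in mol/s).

For B: n = n₀ − 1ξ → 133 = 726 − 1ξ, giving ξ = 593 mol/s.
Outlet amounts (n = n₀ + ν ξ):
  A: 1580 − 2(593) = 394
  B: 726 − 1(593) = 133
  D: 0 + 2(593) = 1186

394 mol/s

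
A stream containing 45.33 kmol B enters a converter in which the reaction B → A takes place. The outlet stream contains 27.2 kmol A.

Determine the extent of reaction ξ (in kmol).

ξ = 27.2 kmol

For A: n = n₀ + 1ξ → 27.2 = 0 + 1ξ, giving ξ = 27.2 kmol.
Outlet amounts (n = n₀ + ν ξ):
  B: 45.33 − 1(27.2) = 18.13
  A: 0 + 1(27.2) = 27.2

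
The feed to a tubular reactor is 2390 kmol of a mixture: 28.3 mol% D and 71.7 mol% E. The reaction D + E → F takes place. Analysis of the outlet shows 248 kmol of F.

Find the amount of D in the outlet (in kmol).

For F: n = n₀ + 1ξ → 248 = 0 + 1ξ, giving ξ = 248 kmol.
Outlet amounts (n = n₀ + ν ξ):
  D: 676.4 − 1(248) = 428.4
  E: 1714 − 1(248) = 1466
  F: 0 + 1(248) = 248

428 kmol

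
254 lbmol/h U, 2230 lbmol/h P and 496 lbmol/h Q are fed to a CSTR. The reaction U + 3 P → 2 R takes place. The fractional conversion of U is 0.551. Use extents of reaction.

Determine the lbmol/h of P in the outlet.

U reacted = 0.551 × 254 = 140 lbmol/h; ν_U = −1, so ξ = 140/1 = 140 lbmol/h.
Outlet amounts (n = n₀ + ν ξ):
  U: 254 − 1(140) = 114
  P: 2230 − 3(140) = 1810
  R: 0 + 2(140) = 279.9
  Q: 496 (inert)

1810 lbmol/h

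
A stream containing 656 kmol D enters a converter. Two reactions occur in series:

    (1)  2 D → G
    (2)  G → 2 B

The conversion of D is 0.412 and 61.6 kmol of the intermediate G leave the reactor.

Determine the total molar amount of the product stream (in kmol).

Conversion of D: D consumed = 2ξ₁ = 0.412 × 656 → ξ₁ = 135.1 kmol.
G balance: n_G = 0 + 1ξ₁ − 1ξ₂ = 61.6 → ξ₂ = (1·135.1 − 61.6)/1 = 73.54 kmol.
Outlet amounts (n = n₀ + Σ ν·ξ):
  D: 656 − 2(135.1) = 385.7
  G: 0 + 1(135.1) − 1(73.54) = 61.6
  B: 0 + 2(73.54) = 147.1
Total out = 385.7 + 61.6 + 147.1 = 594.4 kmol.

594 kmol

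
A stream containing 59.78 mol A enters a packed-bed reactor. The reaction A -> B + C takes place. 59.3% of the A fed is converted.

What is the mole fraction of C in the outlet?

0.372

A reacted = 0.593 × 59.78 = 35.45 mol; ν_A = −1, so ξ = 35.45/1 = 35.45 mol.
Outlet amounts (n = n₀ + ν ξ):
  A: 59.78 − 1(35.45) = 24.33
  B: 0 + 1(35.45) = 35.45
  C: 0 + 1(35.45) = 35.45
Total out = 95.23 mol; y_C = 35.45 / 95.23 = 0.3723.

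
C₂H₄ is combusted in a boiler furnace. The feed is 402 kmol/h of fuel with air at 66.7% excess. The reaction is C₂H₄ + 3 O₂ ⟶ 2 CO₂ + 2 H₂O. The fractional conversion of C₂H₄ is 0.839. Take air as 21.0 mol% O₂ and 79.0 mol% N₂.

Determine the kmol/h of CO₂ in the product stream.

675 kmol/h

Stoichiometric O₂ = 3 × 402 = 1206 kmol/h; O₂ fed = 1206 × 1.667 = 2010 kmol/h.
N₂ fed = 2010 × 79/21 = 7563 kmol/h.
Fuel reacted = 0.839 × 402 → ξ = 337.3 kmol/h.
Outlet (n = n₀ + ν ξ):
  C₂H₄: 402 − 1(337.3) = 64.72
  O₂: 2010 − 3(337.3) = 998.6
  N₂: 7563 (inert)
  CO₂: 0 + 2(337.3) = 674.6
  H₂O: 0 + 2(337.3) = 674.6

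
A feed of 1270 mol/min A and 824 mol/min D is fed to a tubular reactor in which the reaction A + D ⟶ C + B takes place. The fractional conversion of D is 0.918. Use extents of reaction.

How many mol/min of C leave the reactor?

756 mol/min

D reacted = 0.918 × 824 = 756.4 mol/min; ν_D = −1, so ξ = 756.4/1 = 756.4 mol/min.
Outlet amounts (n = n₀ + ν ξ):
  A: 1270 − 1(756.4) = 513.6
  D: 824 − 1(756.4) = 67.57
  C: 0 + 1(756.4) = 756.4
  B: 0 + 1(756.4) = 756.4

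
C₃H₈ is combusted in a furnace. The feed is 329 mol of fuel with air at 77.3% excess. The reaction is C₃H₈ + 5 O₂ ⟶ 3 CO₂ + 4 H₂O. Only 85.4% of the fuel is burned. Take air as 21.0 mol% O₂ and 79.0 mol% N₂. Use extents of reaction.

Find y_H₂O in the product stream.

0.0775

Stoichiometric O₂ = 5 × 329 = 1645 mol; O₂ fed = 1645 × 1.773 = 2917 mol.
N₂ fed = 2917 × 79/21 = 10970 mol.
Fuel reacted = 0.854 × 329 → ξ = 281 mol.
Outlet (n = n₀ + ν ξ):
  C₃H₈: 329 − 1(281) = 48.03
  O₂: 2917 − 5(281) = 1512
  N₂: 10970 (inert)
  CO₂: 0 + 3(281) = 842.9
  H₂O: 0 + 4(281) = 1124
Total out = 14500 mol; y_H₂O = 1124 / 14500 = 0.07752.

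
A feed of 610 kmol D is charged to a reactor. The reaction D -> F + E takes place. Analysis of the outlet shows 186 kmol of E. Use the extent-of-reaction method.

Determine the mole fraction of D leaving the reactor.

0.533

For E: n = n₀ + 1ξ → 186 = 0 + 1ξ, giving ξ = 186 kmol.
Outlet amounts (n = n₀ + ν ξ):
  D: 610 − 1(186) = 424
  F: 0 + 1(186) = 186
  E: 0 + 1(186) = 186
Total out = 796 kmol; y_D = 424 / 796 = 0.5327.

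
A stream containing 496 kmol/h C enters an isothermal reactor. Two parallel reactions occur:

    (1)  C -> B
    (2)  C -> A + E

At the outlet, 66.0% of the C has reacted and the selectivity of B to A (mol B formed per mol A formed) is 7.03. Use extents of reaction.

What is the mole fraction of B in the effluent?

0.534

Conversion of C: C consumed = 0.66 × 496 = 327.4 kmol/h = 1ξ₁ + 1ξ₂.
Selectivity: 1ξ₁ / (1ξ₂) = 7.03 → ξ₁ = 7.03 ξ₂.
Substitute: (1·7.03 + 1) ξ₂ = 327.4 → ξ₂ = 40.77 kmol/h, ξ₁ = 286.6 kmol/h.
Outlet amounts (n = n₀ + Σ ν·ξ):
  C: 496 − 1(286.6) − 1(40.77) = 168.6
  B: 0 + 1(286.6) = 286.6
  A: 0 + 1(40.77) = 40.77
  E: 0 + 1(40.77) = 40.77
Total out = 536.8 kmol/h; y_B = 286.6 / 536.8 = 0.5339.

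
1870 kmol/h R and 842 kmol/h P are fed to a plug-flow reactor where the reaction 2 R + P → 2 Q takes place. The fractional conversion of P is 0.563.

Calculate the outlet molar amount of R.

P reacted = 0.563 × 842 = 474 kmol/h; ν_P = −1, so ξ = 474/1 = 474 kmol/h.
Outlet amounts (n = n₀ + ν ξ):
  R: 1870 − 2(474) = 921.9
  P: 842 − 1(474) = 368
  Q: 0 + 2(474) = 948.1

922 kmol/h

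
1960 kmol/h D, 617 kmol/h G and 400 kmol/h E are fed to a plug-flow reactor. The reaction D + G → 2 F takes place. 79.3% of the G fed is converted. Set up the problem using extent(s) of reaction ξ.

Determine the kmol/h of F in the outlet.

G reacted = 0.793 × 617 = 489.3 kmol/h; ν_G = −1, so ξ = 489.3/1 = 489.3 kmol/h.
Outlet amounts (n = n₀ + ν ξ):
  D: 1960 − 1(489.3) = 1471
  G: 617 − 1(489.3) = 127.7
  F: 0 + 2(489.3) = 978.6
  E: 400 (inert)

979 kmol/h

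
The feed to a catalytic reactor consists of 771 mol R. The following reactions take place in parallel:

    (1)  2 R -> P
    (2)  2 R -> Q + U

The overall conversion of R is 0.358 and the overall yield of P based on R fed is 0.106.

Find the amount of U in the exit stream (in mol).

56.3 mol

Yield of P: 1ξ₁ / 771 = 0.106 → ξ₁ = 81.73 mol.
Conversion of R: 2ξ₁ + 2ξ₂ = 0.358 × 771 = 276 → ξ₂ = 56.28 mol.
Outlet amounts (n = n₀ + Σ ν·ξ):
  R: 771 − 2(81.73) − 2(56.28) = 495
  P: 0 + 1(81.73) = 81.73
  Q: 0 + 1(56.28) = 56.28
  U: 0 + 1(56.28) = 56.28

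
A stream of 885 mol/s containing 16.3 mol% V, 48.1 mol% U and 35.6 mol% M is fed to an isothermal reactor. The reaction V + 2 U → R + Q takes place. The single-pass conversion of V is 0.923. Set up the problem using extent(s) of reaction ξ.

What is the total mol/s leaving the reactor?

V reacted = 0.923 × 144.3 = 133.1 mol/s; ν_V = −1, so ξ = 133.1/1 = 133.1 mol/s.
Outlet amounts (n = n₀ + ν ξ):
  V: 144.3 − 1(133.1) = 11.11
  U: 425.7 − 2(133.1) = 159.4
  R: 0 + 1(133.1) = 133.1
  Q: 0 + 1(133.1) = 133.1
  M: 315.1 (inert)
Total out = 11.11 + 159.4 + 133.1 + 133.1 + 315.1 = 751.9 mol/s.

752 mol/s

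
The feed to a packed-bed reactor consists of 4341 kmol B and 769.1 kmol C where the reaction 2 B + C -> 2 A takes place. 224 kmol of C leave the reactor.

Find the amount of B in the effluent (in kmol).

For C: n = n₀ − 1ξ → 224 = 769.1 − 1ξ, giving ξ = 545.1 kmol.
Outlet amounts (n = n₀ + ν ξ):
  B: 4341 − 2(545.1) = 3251
  C: 769.1 − 1(545.1) = 224
  A: 0 + 2(545.1) = 1090

3250 kmol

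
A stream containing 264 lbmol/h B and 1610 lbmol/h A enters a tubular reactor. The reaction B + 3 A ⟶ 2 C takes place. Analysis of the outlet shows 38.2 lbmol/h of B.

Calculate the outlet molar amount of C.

For B: n = n₀ − 1ξ → 38.2 = 264 − 1ξ, giving ξ = 225.8 lbmol/h.
Outlet amounts (n = n₀ + ν ξ):
  B: 264 − 1(225.8) = 38.2
  A: 1610 − 3(225.8) = 932.6
  C: 0 + 2(225.8) = 451.6

452 lbmol/h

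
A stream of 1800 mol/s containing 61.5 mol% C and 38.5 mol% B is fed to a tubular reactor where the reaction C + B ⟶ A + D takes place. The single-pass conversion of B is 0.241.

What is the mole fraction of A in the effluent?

0.0928

B reacted = 0.241 × 693 = 167 mol/s; ν_B = −1, so ξ = 167/1 = 167 mol/s.
Outlet amounts (n = n₀ + ν ξ):
  C: 1107 − 1(167) = 940
  B: 693 − 1(167) = 526
  A: 0 + 1(167) = 167
  D: 0 + 1(167) = 167
Total out = 1800 mol/s; y_A = 167 / 1800 = 0.09279.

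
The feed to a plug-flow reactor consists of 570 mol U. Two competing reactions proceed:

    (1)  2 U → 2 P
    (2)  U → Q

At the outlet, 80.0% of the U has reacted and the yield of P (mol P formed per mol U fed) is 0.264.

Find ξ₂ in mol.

Yield of P: 2ξ₁ / 570 = 0.264 → ξ₁ = 75.24 mol.
Conversion of U: 2ξ₁ + 1ξ₂ = 0.8 × 570 = 456 → ξ₂ = 305.5 mol.
Outlet amounts (n = n₀ + Σ ν·ξ):
  U: 570 − 2(75.24) − 1(305.5) = 114
  P: 0 + 2(75.24) = 150.5
  Q: 0 + 1(305.5) = 305.5

ξ₂ = 306 mol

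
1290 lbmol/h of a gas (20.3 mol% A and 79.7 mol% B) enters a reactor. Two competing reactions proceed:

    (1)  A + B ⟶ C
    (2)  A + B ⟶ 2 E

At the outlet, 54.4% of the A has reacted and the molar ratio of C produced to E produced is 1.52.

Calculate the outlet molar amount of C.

Conversion of A: A consumed = 0.544 × 261.9 = 142.5 lbmol/h = 1ξ₁ + 1ξ₂.
Selectivity: 1ξ₁ / (2ξ₂) = 1.52 → ξ₁ = 3.04 ξ₂.
Substitute: (1·3.04 + 1) ξ₂ = 142.5 → ξ₂ = 35.26 lbmol/h, ξ₁ = 107.2 lbmol/h.
Outlet amounts (n = n₀ + Σ ν·ξ):
  A: 261.9 − 1(107.2) − 1(35.26) = 119.4
  B: 1028 − 1(107.2) − 1(35.26) = 885.7
  C: 0 + 1(107.2) = 107.2
  E: 0 + 2(35.26) = 70.52

107 lbmol/h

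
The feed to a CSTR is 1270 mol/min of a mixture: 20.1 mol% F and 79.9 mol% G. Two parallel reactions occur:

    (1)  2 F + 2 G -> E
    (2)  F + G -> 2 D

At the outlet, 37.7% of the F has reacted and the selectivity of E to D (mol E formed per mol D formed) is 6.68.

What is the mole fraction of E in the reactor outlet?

0.041

Conversion of F: F consumed = 0.377 × 255.3 = 96.24 mol/min = 2ξ₁ + 1ξ₂.
Selectivity: 1ξ₁ / (2ξ₂) = 6.68 → ξ₁ = 13.36 ξ₂.
Substitute: (2·13.36 + 1) ξ₂ = 96.24 → ξ₂ = 3.472 mol/min, ξ₁ = 46.38 mol/min.
Outlet amounts (n = n₀ + Σ ν·ξ):
  F: 255.3 − 2(46.38) − 1(3.472) = 159
  G: 1015 − 2(46.38) − 1(3.472) = 918.5
  E: 0 + 1(46.38) = 46.38
  D: 0 + 2(3.472) = 6.943
Total out = 1131 mol/min; y_E = 46.38 / 1131 = 0.04102.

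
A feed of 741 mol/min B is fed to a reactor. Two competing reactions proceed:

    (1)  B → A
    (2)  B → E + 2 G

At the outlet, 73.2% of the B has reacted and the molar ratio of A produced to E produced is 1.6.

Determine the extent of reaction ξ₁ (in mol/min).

Conversion of B: B consumed = 0.732 × 741 = 542.4 mol/min = 1ξ₁ + 1ξ₂.
Selectivity: 1ξ₁ / (1ξ₂) = 1.6 → ξ₁ = 1.6 ξ₂.
Substitute: (1·1.6 + 1) ξ₂ = 542.4 → ξ₂ = 208.6 mol/min, ξ₁ = 333.8 mol/min.
Outlet amounts (n = n₀ + Σ ν·ξ):
  B: 741 − 1(333.8) − 1(208.6) = 198.6
  A: 0 + 1(333.8) = 333.8
  E: 0 + 1(208.6) = 208.6
  G: 0 + 2(208.6) = 417.2

ξ₁ = 334 mol/min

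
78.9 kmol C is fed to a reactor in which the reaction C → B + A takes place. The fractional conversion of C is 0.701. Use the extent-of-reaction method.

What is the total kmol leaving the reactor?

134 kmol

C reacted = 0.701 × 78.9 = 55.31 kmol; ν_C = −1, so ξ = 55.31/1 = 55.31 kmol.
Outlet amounts (n = n₀ + ν ξ):
  C: 78.9 − 1(55.31) = 23.59
  B: 0 + 1(55.31) = 55.31
  A: 0 + 1(55.31) = 55.31
Total out = 23.59 + 55.31 + 55.31 = 134.2 kmol.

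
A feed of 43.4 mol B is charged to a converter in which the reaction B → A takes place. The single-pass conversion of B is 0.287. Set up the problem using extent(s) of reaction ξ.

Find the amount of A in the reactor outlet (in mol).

B reacted = 0.287 × 43.4 = 12.46 mol; ν_B = −1, so ξ = 12.46/1 = 12.46 mol.
Outlet amounts (n = n₀ + ν ξ):
  B: 43.4 − 1(12.46) = 30.94
  A: 0 + 1(12.46) = 12.46

12.5 mol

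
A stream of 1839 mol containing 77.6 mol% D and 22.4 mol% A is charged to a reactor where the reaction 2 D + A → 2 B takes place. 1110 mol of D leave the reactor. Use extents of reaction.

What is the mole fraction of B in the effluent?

For D: n = n₀ − 2ξ → 1110 = 1427 − 2ξ, giving ξ = 158.5 mol.
Outlet amounts (n = n₀ + ν ξ):
  D: 1427 − 2(158.5) = 1110
  A: 411.9 − 1(158.5) = 253.4
  B: 0 + 2(158.5) = 317.1
Total out = 1680 mol; y_B = 317.1 / 1680 = 0.1887.

0.189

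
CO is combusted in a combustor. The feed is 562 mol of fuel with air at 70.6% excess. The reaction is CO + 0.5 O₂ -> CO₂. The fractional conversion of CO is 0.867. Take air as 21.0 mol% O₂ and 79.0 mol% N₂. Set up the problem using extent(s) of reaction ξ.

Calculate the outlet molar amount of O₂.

Stoichiometric O₂ = 0.5 × 562 = 281 mol; O₂ fed = 281 × 1.706 = 479.4 mol.
N₂ fed = 479.4 × 79/21 = 1803 mol.
Fuel reacted = 0.867 × 562 → ξ = 487.3 mol.
Outlet (n = n₀ + ν ξ):
  CO: 562 − 1(487.3) = 74.75
  O₂: 479.4 − 0.5(487.3) = 235.8
  N₂: 1803 (inert)
  CO₂: 0 + 1(487.3) = 487.3

236 mol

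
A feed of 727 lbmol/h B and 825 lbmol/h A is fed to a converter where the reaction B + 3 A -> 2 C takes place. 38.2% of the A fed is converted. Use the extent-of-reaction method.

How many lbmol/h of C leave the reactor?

210 lbmol/h

A reacted = 0.382 × 825 = 315.1 lbmol/h; ν_A = −3, so ξ = 315.1/3 = 105 lbmol/h.
Outlet amounts (n = n₀ + ν ξ):
  B: 727 − 1(105) = 622
  A: 825 − 3(105) = 509.9
  C: 0 + 2(105) = 210.1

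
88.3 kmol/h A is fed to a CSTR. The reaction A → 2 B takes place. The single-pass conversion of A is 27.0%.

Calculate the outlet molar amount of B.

A reacted = 0.27 × 88.3 = 23.84 kmol/h; ν_A = −1, so ξ = 23.84/1 = 23.84 kmol/h.
Outlet amounts (n = n₀ + ν ξ):
  A: 88.3 − 1(23.84) = 64.46
  B: 0 + 2(23.84) = 47.68

47.7 kmol/h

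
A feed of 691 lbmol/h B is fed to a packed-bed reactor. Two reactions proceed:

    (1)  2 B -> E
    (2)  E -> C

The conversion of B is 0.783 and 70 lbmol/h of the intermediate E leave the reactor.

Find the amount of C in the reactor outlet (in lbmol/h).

Conversion of B: B consumed = 2ξ₁ = 0.783 × 691 → ξ₁ = 270.5 lbmol/h.
E balance: n_E = 0 + 1ξ₁ − 1ξ₂ = 70 → ξ₂ = (1·270.5 − 70)/1 = 200.5 lbmol/h.
Outlet amounts (n = n₀ + Σ ν·ξ):
  B: 691 − 2(270.5) = 149.9
  E: 0 + 1(270.5) − 1(200.5) = 70
  C: 0 + 1(200.5) = 200.5

201 lbmol/h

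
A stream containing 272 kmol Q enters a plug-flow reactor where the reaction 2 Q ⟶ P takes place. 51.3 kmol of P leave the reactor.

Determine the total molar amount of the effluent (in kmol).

221 kmol

For P: n = n₀ + 1ξ → 51.3 = 0 + 1ξ, giving ξ = 51.3 kmol.
Outlet amounts (n = n₀ + ν ξ):
  Q: 272 − 2(51.3) = 169.4
  P: 0 + 1(51.3) = 51.3
Total out = 169.4 + 51.3 = 220.7 kmol.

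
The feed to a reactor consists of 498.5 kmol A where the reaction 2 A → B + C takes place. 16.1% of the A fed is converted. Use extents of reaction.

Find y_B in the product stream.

0.0805

A reacted = 0.161 × 498.5 = 80.26 kmol; ν_A = −2, so ξ = 80.26/2 = 40.13 kmol.
Outlet amounts (n = n₀ + ν ξ):
  A: 498.5 − 2(40.13) = 418.2
  B: 0 + 1(40.13) = 40.13
  C: 0 + 1(40.13) = 40.13
Total out = 498.5 kmol; y_B = 40.13 / 498.5 = 0.0805.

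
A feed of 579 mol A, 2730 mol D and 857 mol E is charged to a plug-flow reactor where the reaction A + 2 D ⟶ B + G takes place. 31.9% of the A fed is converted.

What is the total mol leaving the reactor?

A reacted = 0.319 × 579 = 184.7 mol; ν_A = −1, so ξ = 184.7/1 = 184.7 mol.
Outlet amounts (n = n₀ + ν ξ):
  A: 579 − 1(184.7) = 394.3
  D: 2730 − 2(184.7) = 2361
  B: 0 + 1(184.7) = 184.7
  G: 0 + 1(184.7) = 184.7
  E: 857 (inert)
Total out = 394.3 + 2361 + 184.7 + 184.7 + 857 = 3981 mol.

3980 mol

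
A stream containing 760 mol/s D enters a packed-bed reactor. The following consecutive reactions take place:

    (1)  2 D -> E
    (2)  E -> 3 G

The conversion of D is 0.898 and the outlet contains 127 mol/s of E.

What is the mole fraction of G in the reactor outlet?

0.759

Conversion of D: D consumed = 2ξ₁ = 0.898 × 760 → ξ₁ = 341.2 mol/s.
E balance: n_E = 0 + 1ξ₁ − 1ξ₂ = 127 → ξ₂ = (1·341.2 − 127)/1 = 214.2 mol/s.
Outlet amounts (n = n₀ + Σ ν·ξ):
  D: 760 − 2(341.2) = 77.52
  E: 0 + 1(341.2) − 1(214.2) = 127
  G: 0 + 3(214.2) = 642.7
Total out = 847.2 mol/s; y_G = 642.7 / 847.2 = 0.7586.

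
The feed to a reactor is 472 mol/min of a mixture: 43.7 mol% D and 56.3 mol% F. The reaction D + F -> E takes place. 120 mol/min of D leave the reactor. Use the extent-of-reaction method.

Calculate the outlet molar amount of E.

86.3 mol/min

For D: n = n₀ − 1ξ → 120 = 206.3 − 1ξ, giving ξ = 86.26 mol/min.
Outlet amounts (n = n₀ + ν ξ):
  D: 206.3 − 1(86.26) = 120
  F: 265.7 − 1(86.26) = 179.5
  E: 0 + 1(86.26) = 86.26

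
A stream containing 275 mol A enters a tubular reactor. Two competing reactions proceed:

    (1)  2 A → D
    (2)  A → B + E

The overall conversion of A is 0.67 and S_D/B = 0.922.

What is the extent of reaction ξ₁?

Conversion of A: A consumed = 0.67 × 275 = 184.2 mol = 2ξ₁ + 1ξ₂.
Selectivity: 1ξ₁ / (1ξ₂) = 0.922 → ξ₁ = 0.922 ξ₂.
Substitute: (2·0.922 + 1) ξ₂ = 184.2 → ξ₂ = 64.79 mol, ξ₁ = 59.73 mol.
Outlet amounts (n = n₀ + Σ ν·ξ):
  A: 275 − 2(59.73) − 1(64.79) = 90.75
  D: 0 + 1(59.73) = 59.73
  B: 0 + 1(64.79) = 64.79
  E: 0 + 1(64.79) = 64.79

ξ₁ = 59.7 mol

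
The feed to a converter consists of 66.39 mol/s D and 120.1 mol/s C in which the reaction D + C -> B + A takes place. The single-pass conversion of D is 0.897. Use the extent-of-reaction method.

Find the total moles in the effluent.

D reacted = 0.897 × 66.39 = 59.55 mol/s; ν_D = −1, so ξ = 59.55/1 = 59.55 mol/s.
Outlet amounts (n = n₀ + ν ξ):
  D: 66.39 − 1(59.55) = 6.838
  C: 120.1 − 1(59.55) = 60.55
  B: 0 + 1(59.55) = 59.55
  A: 0 + 1(59.55) = 59.55
Total out = 6.838 + 60.55 + 59.55 + 59.55 = 186.5 mol/s.

186 mol/s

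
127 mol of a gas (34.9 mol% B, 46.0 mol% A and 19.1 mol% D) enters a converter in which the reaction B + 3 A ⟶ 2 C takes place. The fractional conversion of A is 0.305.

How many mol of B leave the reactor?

A reacted = 0.305 × 58.42 = 17.82 mol; ν_A = −3, so ξ = 17.82/3 = 5.939 mol.
Outlet amounts (n = n₀ + ν ξ):
  B: 44.32 − 1(5.939) = 38.38
  A: 58.42 − 3(5.939) = 40.6
  C: 0 + 2(5.939) = 11.88
  D: 24.26 (inert)

38.4 mol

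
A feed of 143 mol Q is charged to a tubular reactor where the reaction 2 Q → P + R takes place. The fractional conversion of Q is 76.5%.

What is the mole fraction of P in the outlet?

Q reacted = 0.765 × 143 = 109.4 mol; ν_Q = −2, so ξ = 109.4/2 = 54.7 mol.
Outlet amounts (n = n₀ + ν ξ):
  Q: 143 − 2(54.7) = 33.61
  P: 0 + 1(54.7) = 54.7
  R: 0 + 1(54.7) = 54.7
Total out = 143 mol; y_P = 54.7 / 143 = 0.3825.

0.383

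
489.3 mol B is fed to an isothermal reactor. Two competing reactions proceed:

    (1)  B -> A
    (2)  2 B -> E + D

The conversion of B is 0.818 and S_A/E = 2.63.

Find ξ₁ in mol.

ξ₁ = 227 mol

Conversion of B: B consumed = 0.818 × 489.3 = 400.2 mol = 1ξ₁ + 2ξ₂.
Selectivity: 1ξ₁ / (1ξ₂) = 2.63 → ξ₁ = 2.63 ξ₂.
Substitute: (1·2.63 + 2) ξ₂ = 400.2 → ξ₂ = 86.45 mol, ξ₁ = 227.4 mol.
Outlet amounts (n = n₀ + Σ ν·ξ):
  B: 489.3 − 1(227.4) − 2(86.45) = 89.05
  A: 0 + 1(227.4) = 227.4
  E: 0 + 1(86.45) = 86.45
  D: 0 + 1(86.45) = 86.45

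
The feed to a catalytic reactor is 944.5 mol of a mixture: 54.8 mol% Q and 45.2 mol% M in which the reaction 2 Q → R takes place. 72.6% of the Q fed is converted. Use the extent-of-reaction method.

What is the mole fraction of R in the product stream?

0.248

Q reacted = 0.726 × 517.6 = 375.8 mol; ν_Q = −2, so ξ = 375.8/2 = 187.9 mol.
Outlet amounts (n = n₀ + ν ξ):
  Q: 517.6 − 2(187.9) = 141.8
  R: 0 + 1(187.9) = 187.9
  M: 426.9 (inert)
Total out = 756.6 mol; y_R = 187.9 / 756.6 = 0.2483.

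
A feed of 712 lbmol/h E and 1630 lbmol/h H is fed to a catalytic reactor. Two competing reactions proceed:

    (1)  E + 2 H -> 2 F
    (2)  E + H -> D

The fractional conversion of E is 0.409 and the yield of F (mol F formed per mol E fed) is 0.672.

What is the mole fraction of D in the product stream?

0.0253

Yield of F: 2ξ₁ / 712 = 0.672 → ξ₁ = 239.2 lbmol/h.
Conversion of E: 1ξ₁ + 1ξ₂ = 0.409 × 712 = 291.2 → ξ₂ = 51.98 lbmol/h.
Outlet amounts (n = n₀ + Σ ν·ξ):
  E: 712 − 1(239.2) − 1(51.98) = 420.8
  H: 1630 − 2(239.2) − 1(51.98) = 1100
  F: 0 + 2(239.2) = 478.5
  D: 0 + 1(51.98) = 51.98
Total out = 2051 lbmol/h; y_D = 51.98 / 2051 = 0.02534.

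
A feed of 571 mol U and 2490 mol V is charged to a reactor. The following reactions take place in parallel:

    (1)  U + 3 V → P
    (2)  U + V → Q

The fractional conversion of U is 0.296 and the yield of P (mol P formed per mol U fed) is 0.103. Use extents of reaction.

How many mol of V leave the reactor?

Yield of P: 1ξ₁ / 571 = 0.103 → ξ₁ = 58.81 mol.
Conversion of U: 1ξ₁ + 1ξ₂ = 0.296 × 571 = 169 → ξ₂ = 110.2 mol.
Outlet amounts (n = n₀ + Σ ν·ξ):
  U: 571 − 1(58.81) − 1(110.2) = 402
  V: 2490 − 3(58.81) − 1(110.2) = 2203
  P: 0 + 1(58.81) = 58.81
  Q: 0 + 1(110.2) = 110.2

2200 mol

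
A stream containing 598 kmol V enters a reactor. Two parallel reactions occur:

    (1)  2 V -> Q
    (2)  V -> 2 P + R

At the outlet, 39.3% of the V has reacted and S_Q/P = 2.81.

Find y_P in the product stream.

0.0727

Conversion of V: V consumed = 0.393 × 598 = 235 kmol = 2ξ₁ + 1ξ₂.
Selectivity: 1ξ₁ / (2ξ₂) = 2.81 → ξ₁ = 5.62 ξ₂.
Substitute: (2·5.62 + 1) ξ₂ = 235 → ξ₂ = 19.2 kmol, ξ₁ = 107.9 kmol.
Outlet amounts (n = n₀ + Σ ν·ξ):
  V: 598 − 2(107.9) − 1(19.2) = 363
  Q: 0 + 1(107.9) = 107.9
  P: 0 + 2(19.2) = 38.4
  R: 0 + 1(19.2) = 19.2
Total out = 528.5 kmol; y_P = 38.4 / 528.5 = 0.07266.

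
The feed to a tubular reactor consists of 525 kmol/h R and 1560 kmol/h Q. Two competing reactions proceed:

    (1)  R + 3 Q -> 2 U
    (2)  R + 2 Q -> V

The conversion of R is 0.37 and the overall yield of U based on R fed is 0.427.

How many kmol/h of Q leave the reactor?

1060 kmol/h

Yield of U: 2ξ₁ / 525 = 0.427 → ξ₁ = 112.1 kmol/h.
Conversion of R: 1ξ₁ + 1ξ₂ = 0.37 × 525 = 194.2 → ξ₂ = 82.16 kmol/h.
Outlet amounts (n = n₀ + Σ ν·ξ):
  R: 525 − 1(112.1) − 1(82.16) = 330.8
  Q: 1560 − 3(112.1) − 2(82.16) = 1059
  U: 0 + 2(112.1) = 224.2
  V: 0 + 1(82.16) = 82.16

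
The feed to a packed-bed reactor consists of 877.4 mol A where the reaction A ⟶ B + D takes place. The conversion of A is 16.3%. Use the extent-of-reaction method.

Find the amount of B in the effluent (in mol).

143 mol

A reacted = 0.163 × 877.4 = 143 mol; ν_A = −1, so ξ = 143/1 = 143 mol.
Outlet amounts (n = n₀ + ν ξ):
  A: 877.4 − 1(143) = 734.4
  B: 0 + 1(143) = 143
  D: 0 + 1(143) = 143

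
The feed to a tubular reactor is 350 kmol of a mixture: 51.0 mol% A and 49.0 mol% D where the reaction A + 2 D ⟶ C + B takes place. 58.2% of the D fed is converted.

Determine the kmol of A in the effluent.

D reacted = 0.582 × 171.5 = 99.81 kmol; ν_D = −2, so ξ = 99.81/2 = 49.91 kmol.
Outlet amounts (n = n₀ + ν ξ):
  A: 178.5 − 1(49.91) = 128.6
  D: 171.5 − 2(49.91) = 71.69
  C: 0 + 1(49.91) = 49.91
  B: 0 + 1(49.91) = 49.91

129 kmol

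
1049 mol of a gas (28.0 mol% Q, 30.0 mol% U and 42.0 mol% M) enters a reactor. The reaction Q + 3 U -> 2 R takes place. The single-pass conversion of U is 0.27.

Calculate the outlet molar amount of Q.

U reacted = 0.27 × 314.7 = 84.97 mol; ν_U = −3, so ξ = 84.97/3 = 28.32 mol.
Outlet amounts (n = n₀ + ν ξ):
  Q: 293.7 − 1(28.32) = 265.4
  U: 314.7 − 3(28.32) = 229.7
  R: 0 + 2(28.32) = 56.65
  M: 440.6 (inert)

265 mol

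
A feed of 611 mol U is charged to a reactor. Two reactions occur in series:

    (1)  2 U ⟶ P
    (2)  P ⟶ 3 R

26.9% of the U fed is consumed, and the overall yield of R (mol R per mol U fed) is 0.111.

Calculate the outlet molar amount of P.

59.6 mol

Conversion of U: U consumed = 2ξ₁ = 0.269 × 611 → ξ₁ = 82.18 mol.
Yield of R: 3ξ₂ / 611 = 0.111 → ξ₂ = 22.61 mol.
Outlet amounts (n = n₀ + Σ ν·ξ):
  U: 611 − 2(82.18) = 446.6
  P: 0 + 1(82.18) − 1(22.61) = 59.57
  R: 0 + 3(22.61) = 67.82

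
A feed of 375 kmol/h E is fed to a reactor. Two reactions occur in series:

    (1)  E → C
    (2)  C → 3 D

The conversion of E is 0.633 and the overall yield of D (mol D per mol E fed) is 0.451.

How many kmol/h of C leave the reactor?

Conversion of E: E consumed = 1ξ₁ = 0.633 × 375 → ξ₁ = 237.4 kmol/h.
Yield of D: 3ξ₂ / 375 = 0.451 → ξ₂ = 56.38 kmol/h.
Outlet amounts (n = n₀ + Σ ν·ξ):
  E: 375 − 1(237.4) = 137.6
  C: 0 + 1(237.4) − 1(56.38) = 181
  D: 0 + 3(56.38) = 169.1

181 kmol/h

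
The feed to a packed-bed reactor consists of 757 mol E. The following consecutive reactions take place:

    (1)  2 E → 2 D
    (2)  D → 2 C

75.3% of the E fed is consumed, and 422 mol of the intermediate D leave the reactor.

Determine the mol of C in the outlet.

Conversion of E: E consumed = 2ξ₁ = 0.753 × 757 → ξ₁ = 285 mol.
D balance: n_D = 0 + 2ξ₁ − 1ξ₂ = 422 → ξ₂ = (2·285 − 422)/1 = 148 mol.
Outlet amounts (n = n₀ + Σ ν·ξ):
  E: 757 − 2(285) = 187
  D: 0 + 2(285) − 1(148) = 422
  C: 0 + 2(148) = 296

296 mol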